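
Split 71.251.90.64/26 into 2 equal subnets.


New prefix = 26 + 1 = 27
Each subnet has 32 addresses
  71.251.90.64/27
  71.251.90.96/27
Subnets: 71.251.90.64/27, 71.251.90.96/27


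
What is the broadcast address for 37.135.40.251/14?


Network: 37.132.0.0/14
Host bits = 18
Set all host bits to 1:
Broadcast: 37.135.255.255


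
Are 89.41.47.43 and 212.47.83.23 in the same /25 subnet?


Mask: 255.255.255.128
89.41.47.43 AND mask = 89.41.47.0
212.47.83.23 AND mask = 212.47.83.0
No, different subnets (89.41.47.0 vs 212.47.83.0)


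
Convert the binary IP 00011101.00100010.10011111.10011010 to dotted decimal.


00011101 = 29
00100010 = 34
10011111 = 159
10011010 = 154
IP: 29.34.159.154


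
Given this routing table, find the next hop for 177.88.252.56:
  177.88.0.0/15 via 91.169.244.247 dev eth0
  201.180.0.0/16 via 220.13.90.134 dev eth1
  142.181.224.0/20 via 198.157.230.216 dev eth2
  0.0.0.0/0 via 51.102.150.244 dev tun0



Longest prefix match for 177.88.252.56:
  /15 177.88.0.0: MATCH
  /16 201.180.0.0: no
  /20 142.181.224.0: no
  /0 0.0.0.0: MATCH
Selected: next-hop 91.169.244.247 via eth0 (matched /15)


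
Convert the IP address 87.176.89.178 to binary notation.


87 = 01010111
176 = 10110000
89 = 01011001
178 = 10110010
Binary: 01010111.10110000.01011001.10110010


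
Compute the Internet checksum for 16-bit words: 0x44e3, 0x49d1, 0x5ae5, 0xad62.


Sum all words (with carry folding):
+ 0x44e3 = 0x44e3
+ 0x49d1 = 0x8eb4
+ 0x5ae5 = 0xe999
+ 0xad62 = 0x96fc
One's complement: ~0x96fc
Checksum = 0x6903


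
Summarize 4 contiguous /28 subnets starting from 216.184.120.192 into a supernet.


Original prefix: /28
Number of subnets: 4 = 2^2
New prefix = 28 - 2 = 26
Supernet: 216.184.120.192/26


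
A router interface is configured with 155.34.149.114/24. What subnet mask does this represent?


/24 means 24 network bits, 8 host bits
Binary: 11111111111111111111111100000000
Mask: 255.255.255.0


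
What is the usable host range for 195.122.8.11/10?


Network: 195.64.0.0
Broadcast: 195.127.255.255
First usable = network + 1
Last usable = broadcast - 1
Range: 195.64.0.1 to 195.127.255.254


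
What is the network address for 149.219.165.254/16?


IP:   10010101.11011011.10100101.11111110
Mask: 11111111.11111111.00000000.00000000
AND operation:
Net:  10010101.11011011.00000000.00000000
Network: 149.219.0.0/16


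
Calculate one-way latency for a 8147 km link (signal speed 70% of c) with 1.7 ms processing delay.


Speed = 0.7 * 3e5 km/s = 210000 km/s
Propagation delay = 8147 / 210000 = 0.0388 s = 38.7952 ms
Processing delay = 1.7 ms
Total one-way latency = 40.4952 ms


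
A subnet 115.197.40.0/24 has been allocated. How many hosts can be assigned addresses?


Host bits = 32 - 24 = 8
Total addresses = 2^8 = 256
Usable = total - 2 (network and broadcast)
Usable hosts: 254


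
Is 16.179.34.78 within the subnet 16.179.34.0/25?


Subnet network: 16.179.34.0
Test IP AND mask: 16.179.34.0
Yes, 16.179.34.78 is in 16.179.34.0/25


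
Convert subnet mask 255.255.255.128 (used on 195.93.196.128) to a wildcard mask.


Subnet mask: 255.255.255.128
Wildcard = 255.255.255.255 - subnet mask
255 - 255 = 0
255 - 255 = 0
255 - 255 = 0
255 - 128 = 127
Wildcard: 0.0.0.127


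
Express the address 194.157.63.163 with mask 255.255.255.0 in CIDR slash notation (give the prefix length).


Binary: 11111111.11111111.11111111.00000000
Count leading 1s
Prefix: /24


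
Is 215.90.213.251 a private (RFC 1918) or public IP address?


RFC 1918 private ranges:
  10.0.0.0/8 (10.0.0.0 - 10.255.255.255)
  172.16.0.0/12 (172.16.0.0 - 172.31.255.255)
  192.168.0.0/16 (192.168.0.0 - 192.168.255.255)
Public (not in any RFC 1918 range)


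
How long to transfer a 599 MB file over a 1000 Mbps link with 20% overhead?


Effective throughput = 1000 * (1 - 20/100) = 800 Mbps
File size in Mb = 599 * 8 = 4792 Mb
Time = 4792 / 800
Time = 5.99 seconds


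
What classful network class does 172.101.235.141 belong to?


First octet: 172
Binary: 10101100
10xxxxxx -> Class B (128-191)
Class B, default mask 255.255.0.0 (/16)


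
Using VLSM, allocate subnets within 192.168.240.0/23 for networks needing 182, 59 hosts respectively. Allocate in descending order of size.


182 hosts -> /24 (254 usable): 192.168.240.0/24
59 hosts -> /26 (62 usable): 192.168.241.0/26
Allocation: 192.168.240.0/24 (182 hosts, 254 usable); 192.168.241.0/26 (59 hosts, 62 usable)


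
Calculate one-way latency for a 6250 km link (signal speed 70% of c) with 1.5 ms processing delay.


Speed = 0.7 * 3e5 km/s = 210000 km/s
Propagation delay = 6250 / 210000 = 0.0298 s = 29.7619 ms
Processing delay = 1.5 ms
Total one-way latency = 31.2619 ms


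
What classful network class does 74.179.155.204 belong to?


First octet: 74
Binary: 01001010
0xxxxxxx -> Class A (1-126)
Class A, default mask 255.0.0.0 (/8)


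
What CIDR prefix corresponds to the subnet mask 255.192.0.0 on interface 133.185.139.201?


Binary: 11111111.11000000.00000000.00000000
Count leading 1s
Prefix: /10


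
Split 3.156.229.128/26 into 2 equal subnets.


New prefix = 26 + 1 = 27
Each subnet has 32 addresses
  3.156.229.128/27
  3.156.229.160/27
Subnets: 3.156.229.128/27, 3.156.229.160/27


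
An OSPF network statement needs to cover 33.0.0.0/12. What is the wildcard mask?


Subnet mask: 255.240.0.0
Wildcard = 255.255.255.255 - subnet mask
255 - 255 = 0
255 - 240 = 15
255 - 0 = 255
255 - 0 = 255
Wildcard: 0.15.255.255


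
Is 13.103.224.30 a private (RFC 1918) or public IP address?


RFC 1918 private ranges:
  10.0.0.0/8 (10.0.0.0 - 10.255.255.255)
  172.16.0.0/12 (172.16.0.0 - 172.31.255.255)
  192.168.0.0/16 (192.168.0.0 - 192.168.255.255)
Public (not in any RFC 1918 range)


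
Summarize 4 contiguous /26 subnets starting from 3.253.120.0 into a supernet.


Original prefix: /26
Number of subnets: 4 = 2^2
New prefix = 26 - 2 = 24
Supernet: 3.253.120.0/24


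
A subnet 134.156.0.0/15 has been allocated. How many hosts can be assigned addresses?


Host bits = 32 - 15 = 17
Total addresses = 2^17 = 131072
Usable = total - 2 (network and broadcast)
Usable hosts: 131070


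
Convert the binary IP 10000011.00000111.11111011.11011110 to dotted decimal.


10000011 = 131
00000111 = 7
11111011 = 251
11011110 = 222
IP: 131.7.251.222


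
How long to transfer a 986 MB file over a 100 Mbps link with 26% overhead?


Effective throughput = 100 * (1 - 26/100) = 74 Mbps
File size in Mb = 986 * 8 = 7888 Mb
Time = 7888 / 74
Time = 106.5946 seconds


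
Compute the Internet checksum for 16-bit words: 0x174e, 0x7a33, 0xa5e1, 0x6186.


Sum all words (with carry folding):
+ 0x174e = 0x174e
+ 0x7a33 = 0x9181
+ 0xa5e1 = 0x3763
+ 0x6186 = 0x98e9
One's complement: ~0x98e9
Checksum = 0x6716


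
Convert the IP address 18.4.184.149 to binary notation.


18 = 00010010
4 = 00000100
184 = 10111000
149 = 10010101
Binary: 00010010.00000100.10111000.10010101


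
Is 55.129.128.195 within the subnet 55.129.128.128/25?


Subnet network: 55.129.128.128
Test IP AND mask: 55.129.128.128
Yes, 55.129.128.195 is in 55.129.128.128/25


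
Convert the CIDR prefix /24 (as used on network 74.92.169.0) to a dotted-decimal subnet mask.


/24 means 24 network bits, 8 host bits
Binary: 11111111111111111111111100000000
Mask: 255.255.255.0


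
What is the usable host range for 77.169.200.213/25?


Network: 77.169.200.128
Broadcast: 77.169.200.255
First usable = network + 1
Last usable = broadcast - 1
Range: 77.169.200.129 to 77.169.200.254


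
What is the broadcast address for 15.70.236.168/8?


Network: 15.0.0.0/8
Host bits = 24
Set all host bits to 1:
Broadcast: 15.255.255.255


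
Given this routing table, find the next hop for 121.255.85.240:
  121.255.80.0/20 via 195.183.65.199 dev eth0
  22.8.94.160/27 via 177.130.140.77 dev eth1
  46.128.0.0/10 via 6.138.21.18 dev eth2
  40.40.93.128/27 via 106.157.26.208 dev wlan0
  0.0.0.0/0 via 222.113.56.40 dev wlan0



Longest prefix match for 121.255.85.240:
  /20 121.255.80.0: MATCH
  /27 22.8.94.160: no
  /10 46.128.0.0: no
  /27 40.40.93.128: no
  /0 0.0.0.0: MATCH
Selected: next-hop 195.183.65.199 via eth0 (matched /20)


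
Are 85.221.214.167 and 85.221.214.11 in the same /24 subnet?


Mask: 255.255.255.0
85.221.214.167 AND mask = 85.221.214.0
85.221.214.11 AND mask = 85.221.214.0
Yes, same subnet (85.221.214.0)


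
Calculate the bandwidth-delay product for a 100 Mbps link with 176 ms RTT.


BDP = bandwidth * RTT
= 100 Mbps * 176 ms
= 100 * 1e6 * 176 / 1000 bits
= 17600000 bits
= 2200000 bytes
= 2148.4375 KB
BDP = 17600000 bits (2200000 bytes)


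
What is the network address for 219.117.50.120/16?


IP:   11011011.01110101.00110010.01111000
Mask: 11111111.11111111.00000000.00000000
AND operation:
Net:  11011011.01110101.00000000.00000000
Network: 219.117.0.0/16


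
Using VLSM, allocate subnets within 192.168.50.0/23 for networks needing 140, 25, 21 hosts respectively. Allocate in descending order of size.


140 hosts -> /24 (254 usable): 192.168.50.0/24
25 hosts -> /27 (30 usable): 192.168.51.0/27
21 hosts -> /27 (30 usable): 192.168.51.32/27
Allocation: 192.168.50.0/24 (140 hosts, 254 usable); 192.168.51.0/27 (25 hosts, 30 usable); 192.168.51.32/27 (21 hosts, 30 usable)


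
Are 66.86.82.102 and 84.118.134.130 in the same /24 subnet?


Mask: 255.255.255.0
66.86.82.102 AND mask = 66.86.82.0
84.118.134.130 AND mask = 84.118.134.0
No, different subnets (66.86.82.0 vs 84.118.134.0)


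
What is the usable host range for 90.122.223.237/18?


Network: 90.122.192.0
Broadcast: 90.122.255.255
First usable = network + 1
Last usable = broadcast - 1
Range: 90.122.192.1 to 90.122.255.254


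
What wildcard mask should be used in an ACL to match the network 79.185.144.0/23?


Subnet mask: 255.255.254.0
Wildcard = 255.255.255.255 - subnet mask
255 - 255 = 0
255 - 255 = 0
255 - 254 = 1
255 - 0 = 255
Wildcard: 0.0.1.255


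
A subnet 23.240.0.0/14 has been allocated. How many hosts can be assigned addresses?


Host bits = 32 - 14 = 18
Total addresses = 2^18 = 262144
Usable = total - 2 (network and broadcast)
Usable hosts: 262142


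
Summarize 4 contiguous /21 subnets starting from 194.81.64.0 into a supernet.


Original prefix: /21
Number of subnets: 4 = 2^2
New prefix = 21 - 2 = 19
Supernet: 194.81.64.0/19


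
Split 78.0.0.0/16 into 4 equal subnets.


New prefix = 16 + 2 = 18
Each subnet has 16384 addresses
  78.0.0.0/18
  78.0.64.0/18
  78.0.128.0/18
  78.0.192.0/18
Subnets: 78.0.0.0/18, 78.0.64.0/18, 78.0.128.0/18, 78.0.192.0/18


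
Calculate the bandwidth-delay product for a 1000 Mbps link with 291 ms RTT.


BDP = bandwidth * RTT
= 1000 Mbps * 291 ms
= 1000 * 1e6 * 291 / 1000 bits
= 291000000 bits
= 36375000 bytes
= 35522.4609 KB
BDP = 291000000 bits (36375000 bytes)


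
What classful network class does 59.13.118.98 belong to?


First octet: 59
Binary: 00111011
0xxxxxxx -> Class A (1-126)
Class A, default mask 255.0.0.0 (/8)


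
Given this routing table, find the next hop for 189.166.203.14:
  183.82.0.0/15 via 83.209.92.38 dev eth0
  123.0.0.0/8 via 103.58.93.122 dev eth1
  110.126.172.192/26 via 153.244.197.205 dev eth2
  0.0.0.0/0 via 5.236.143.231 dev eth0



Longest prefix match for 189.166.203.14:
  /15 183.82.0.0: no
  /8 123.0.0.0: no
  /26 110.126.172.192: no
  /0 0.0.0.0: MATCH
Selected: next-hop 5.236.143.231 via eth0 (matched /0)


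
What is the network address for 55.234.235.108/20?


IP:   00110111.11101010.11101011.01101100
Mask: 11111111.11111111.11110000.00000000
AND operation:
Net:  00110111.11101010.11100000.00000000
Network: 55.234.224.0/20


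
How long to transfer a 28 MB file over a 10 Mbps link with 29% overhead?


Effective throughput = 10 * (1 - 29/100) = 7.1 Mbps
File size in Mb = 28 * 8 = 224 Mb
Time = 224 / 7.1
Time = 31.5493 seconds


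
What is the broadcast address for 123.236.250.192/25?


Network: 123.236.250.128/25
Host bits = 7
Set all host bits to 1:
Broadcast: 123.236.250.255


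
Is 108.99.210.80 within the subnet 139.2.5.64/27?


Subnet network: 139.2.5.64
Test IP AND mask: 108.99.210.64
No, 108.99.210.80 is not in 139.2.5.64/27


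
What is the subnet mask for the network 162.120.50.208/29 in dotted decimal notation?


/29 means 29 network bits, 3 host bits
Binary: 11111111111111111111111111111000
Mask: 255.255.255.248


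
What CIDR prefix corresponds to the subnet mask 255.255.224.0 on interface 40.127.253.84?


Binary: 11111111.11111111.11100000.00000000
Count leading 1s
Prefix: /19


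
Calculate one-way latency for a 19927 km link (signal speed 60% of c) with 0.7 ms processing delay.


Speed = 0.6 * 3e5 km/s = 180000 km/s
Propagation delay = 19927 / 180000 = 0.1107 s = 110.7056 ms
Processing delay = 0.7 ms
Total one-way latency = 111.4056 ms


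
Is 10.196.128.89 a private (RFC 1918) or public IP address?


RFC 1918 private ranges:
  10.0.0.0/8 (10.0.0.0 - 10.255.255.255)
  172.16.0.0/12 (172.16.0.0 - 172.31.255.255)
  192.168.0.0/16 (192.168.0.0 - 192.168.255.255)
Private (in 10.0.0.0/8)


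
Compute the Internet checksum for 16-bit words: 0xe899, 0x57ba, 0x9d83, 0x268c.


Sum all words (with carry folding):
+ 0xe899 = 0xe899
+ 0x57ba = 0x4054
+ 0x9d83 = 0xddd7
+ 0x268c = 0x0464
One's complement: ~0x0464
Checksum = 0xfb9b


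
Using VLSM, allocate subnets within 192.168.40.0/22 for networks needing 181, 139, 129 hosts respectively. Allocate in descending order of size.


181 hosts -> /24 (254 usable): 192.168.40.0/24
139 hosts -> /24 (254 usable): 192.168.41.0/24
129 hosts -> /24 (254 usable): 192.168.42.0/24
Allocation: 192.168.40.0/24 (181 hosts, 254 usable); 192.168.41.0/24 (139 hosts, 254 usable); 192.168.42.0/24 (129 hosts, 254 usable)


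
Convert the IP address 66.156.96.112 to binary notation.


66 = 01000010
156 = 10011100
96 = 01100000
112 = 01110000
Binary: 01000010.10011100.01100000.01110000


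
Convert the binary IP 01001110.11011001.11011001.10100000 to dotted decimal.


01001110 = 78
11011001 = 217
11011001 = 217
10100000 = 160
IP: 78.217.217.160


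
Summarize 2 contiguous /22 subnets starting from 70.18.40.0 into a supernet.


Original prefix: /22
Number of subnets: 2 = 2^1
New prefix = 22 - 1 = 21
Supernet: 70.18.40.0/21


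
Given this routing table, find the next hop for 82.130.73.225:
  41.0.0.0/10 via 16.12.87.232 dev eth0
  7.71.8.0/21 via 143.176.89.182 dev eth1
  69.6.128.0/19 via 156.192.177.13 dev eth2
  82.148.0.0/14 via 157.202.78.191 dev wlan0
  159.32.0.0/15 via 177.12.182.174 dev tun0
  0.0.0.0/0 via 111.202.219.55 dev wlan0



Longest prefix match for 82.130.73.225:
  /10 41.0.0.0: no
  /21 7.71.8.0: no
  /19 69.6.128.0: no
  /14 82.148.0.0: no
  /15 159.32.0.0: no
  /0 0.0.0.0: MATCH
Selected: next-hop 111.202.219.55 via wlan0 (matched /0)


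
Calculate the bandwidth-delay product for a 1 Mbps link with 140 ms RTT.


BDP = bandwidth * RTT
= 1 Mbps * 140 ms
= 1 * 1e6 * 140 / 1000 bits
= 140000 bits
= 17500 bytes
= 17.0898 KB
BDP = 140000 bits (17500 bytes)


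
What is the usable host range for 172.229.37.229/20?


Network: 172.229.32.0
Broadcast: 172.229.47.255
First usable = network + 1
Last usable = broadcast - 1
Range: 172.229.32.1 to 172.229.47.254


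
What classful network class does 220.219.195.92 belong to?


First octet: 220
Binary: 11011100
110xxxxx -> Class C (192-223)
Class C, default mask 255.255.255.0 (/24)


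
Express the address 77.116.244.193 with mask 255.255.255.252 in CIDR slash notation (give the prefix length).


Binary: 11111111.11111111.11111111.11111100
Count leading 1s
Prefix: /30


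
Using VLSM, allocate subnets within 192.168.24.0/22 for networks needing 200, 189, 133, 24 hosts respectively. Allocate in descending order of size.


200 hosts -> /24 (254 usable): 192.168.24.0/24
189 hosts -> /24 (254 usable): 192.168.25.0/24
133 hosts -> /24 (254 usable): 192.168.26.0/24
24 hosts -> /27 (30 usable): 192.168.27.0/27
Allocation: 192.168.24.0/24 (200 hosts, 254 usable); 192.168.25.0/24 (189 hosts, 254 usable); 192.168.26.0/24 (133 hosts, 254 usable); 192.168.27.0/27 (24 hosts, 30 usable)


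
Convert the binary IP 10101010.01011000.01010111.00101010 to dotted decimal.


10101010 = 170
01011000 = 88
01010111 = 87
00101010 = 42
IP: 170.88.87.42


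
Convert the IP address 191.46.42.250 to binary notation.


191 = 10111111
46 = 00101110
42 = 00101010
250 = 11111010
Binary: 10111111.00101110.00101010.11111010


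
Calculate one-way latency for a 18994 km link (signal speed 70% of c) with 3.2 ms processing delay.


Speed = 0.7 * 3e5 km/s = 210000 km/s
Propagation delay = 18994 / 210000 = 0.0904 s = 90.4476 ms
Processing delay = 3.2 ms
Total one-way latency = 93.6476 ms


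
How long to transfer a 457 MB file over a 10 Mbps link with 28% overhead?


Effective throughput = 10 * (1 - 28/100) = 7.2 Mbps
File size in Mb = 457 * 8 = 3656 Mb
Time = 3656 / 7.2
Time = 507.7778 seconds


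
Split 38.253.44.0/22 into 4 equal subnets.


New prefix = 22 + 2 = 24
Each subnet has 256 addresses
  38.253.44.0/24
  38.253.45.0/24
  38.253.46.0/24
  38.253.47.0/24
Subnets: 38.253.44.0/24, 38.253.45.0/24, 38.253.46.0/24, 38.253.47.0/24


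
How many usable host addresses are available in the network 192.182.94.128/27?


Host bits = 32 - 27 = 5
Total addresses = 2^5 = 32
Usable = total - 2 (network and broadcast)
Usable hosts: 30


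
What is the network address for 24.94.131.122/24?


IP:   00011000.01011110.10000011.01111010
Mask: 11111111.11111111.11111111.00000000
AND operation:
Net:  00011000.01011110.10000011.00000000
Network: 24.94.131.0/24


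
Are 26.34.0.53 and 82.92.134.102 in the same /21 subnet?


Mask: 255.255.248.0
26.34.0.53 AND mask = 26.34.0.0
82.92.134.102 AND mask = 82.92.128.0
No, different subnets (26.34.0.0 vs 82.92.128.0)


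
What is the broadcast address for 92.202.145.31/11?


Network: 92.192.0.0/11
Host bits = 21
Set all host bits to 1:
Broadcast: 92.223.255.255


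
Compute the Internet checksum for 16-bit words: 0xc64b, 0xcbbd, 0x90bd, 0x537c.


Sum all words (with carry folding):
+ 0xc64b = 0xc64b
+ 0xcbbd = 0x9209
+ 0x90bd = 0x22c7
+ 0x537c = 0x7643
One's complement: ~0x7643
Checksum = 0x89bc


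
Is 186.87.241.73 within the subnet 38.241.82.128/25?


Subnet network: 38.241.82.128
Test IP AND mask: 186.87.241.0
No, 186.87.241.73 is not in 38.241.82.128/25


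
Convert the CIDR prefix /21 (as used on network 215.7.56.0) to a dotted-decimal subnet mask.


/21 means 21 network bits, 11 host bits
Binary: 11111111111111111111100000000000
Mask: 255.255.248.0


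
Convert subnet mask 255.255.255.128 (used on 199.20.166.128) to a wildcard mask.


Subnet mask: 255.255.255.128
Wildcard = 255.255.255.255 - subnet mask
255 - 255 = 0
255 - 255 = 0
255 - 255 = 0
255 - 128 = 127
Wildcard: 0.0.0.127


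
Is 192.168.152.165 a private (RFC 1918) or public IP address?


RFC 1918 private ranges:
  10.0.0.0/8 (10.0.0.0 - 10.255.255.255)
  172.16.0.0/12 (172.16.0.0 - 172.31.255.255)
  192.168.0.0/16 (192.168.0.0 - 192.168.255.255)
Private (in 192.168.0.0/16)


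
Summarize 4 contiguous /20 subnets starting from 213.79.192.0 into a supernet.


Original prefix: /20
Number of subnets: 4 = 2^2
New prefix = 20 - 2 = 18
Supernet: 213.79.192.0/18


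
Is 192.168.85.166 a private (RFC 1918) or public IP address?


RFC 1918 private ranges:
  10.0.0.0/8 (10.0.0.0 - 10.255.255.255)
  172.16.0.0/12 (172.16.0.0 - 172.31.255.255)
  192.168.0.0/16 (192.168.0.0 - 192.168.255.255)
Private (in 192.168.0.0/16)


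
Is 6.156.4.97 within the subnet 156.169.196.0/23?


Subnet network: 156.169.196.0
Test IP AND mask: 6.156.4.0
No, 6.156.4.97 is not in 156.169.196.0/23


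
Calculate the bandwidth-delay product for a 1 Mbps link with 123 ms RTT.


BDP = bandwidth * RTT
= 1 Mbps * 123 ms
= 1 * 1e6 * 123 / 1000 bits
= 123000 bits
= 15375 bytes
= 15.0146 KB
BDP = 123000 bits (15375 bytes)


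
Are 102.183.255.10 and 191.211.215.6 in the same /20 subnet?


Mask: 255.255.240.0
102.183.255.10 AND mask = 102.183.240.0
191.211.215.6 AND mask = 191.211.208.0
No, different subnets (102.183.240.0 vs 191.211.208.0)


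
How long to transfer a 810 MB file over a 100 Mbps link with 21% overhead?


Effective throughput = 100 * (1 - 21/100) = 79 Mbps
File size in Mb = 810 * 8 = 6480 Mb
Time = 6480 / 79
Time = 82.0253 seconds


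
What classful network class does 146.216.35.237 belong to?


First octet: 146
Binary: 10010010
10xxxxxx -> Class B (128-191)
Class B, default mask 255.255.0.0 (/16)


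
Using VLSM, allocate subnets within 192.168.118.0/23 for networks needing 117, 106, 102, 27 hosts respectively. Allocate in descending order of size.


117 hosts -> /25 (126 usable): 192.168.118.0/25
106 hosts -> /25 (126 usable): 192.168.118.128/25
102 hosts -> /25 (126 usable): 192.168.119.0/25
27 hosts -> /27 (30 usable): 192.168.119.128/27
Allocation: 192.168.118.0/25 (117 hosts, 126 usable); 192.168.118.128/25 (106 hosts, 126 usable); 192.168.119.0/25 (102 hosts, 126 usable); 192.168.119.128/27 (27 hosts, 30 usable)


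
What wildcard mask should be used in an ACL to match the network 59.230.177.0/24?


Subnet mask: 255.255.255.0
Wildcard = 255.255.255.255 - subnet mask
255 - 255 = 0
255 - 255 = 0
255 - 255 = 0
255 - 0 = 255
Wildcard: 0.0.0.255


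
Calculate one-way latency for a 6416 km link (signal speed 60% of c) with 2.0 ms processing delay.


Speed = 0.6 * 3e5 km/s = 180000 km/s
Propagation delay = 6416 / 180000 = 0.0356 s = 35.6444 ms
Processing delay = 2.0 ms
Total one-way latency = 37.6444 ms


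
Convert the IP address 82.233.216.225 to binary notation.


82 = 01010010
233 = 11101001
216 = 11011000
225 = 11100001
Binary: 01010010.11101001.11011000.11100001


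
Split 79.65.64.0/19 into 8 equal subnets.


New prefix = 19 + 3 = 22
Each subnet has 1024 addresses
  79.65.64.0/22
  79.65.68.0/22
  79.65.72.0/22
  79.65.76.0/22
  79.65.80.0/22
  79.65.84.0/22
  79.65.88.0/22
  79.65.92.0/22
Subnets: 79.65.64.0/22, 79.65.68.0/22, 79.65.72.0/22, 79.65.76.0/22, 79.65.80.0/22, 79.65.84.0/22, 79.65.88.0/22, 79.65.92.0/22


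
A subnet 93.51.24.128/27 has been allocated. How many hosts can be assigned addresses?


Host bits = 32 - 27 = 5
Total addresses = 2^5 = 32
Usable = total - 2 (network and broadcast)
Usable hosts: 30


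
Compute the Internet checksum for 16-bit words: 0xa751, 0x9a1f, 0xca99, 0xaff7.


Sum all words (with carry folding):
+ 0xa751 = 0xa751
+ 0x9a1f = 0x4171
+ 0xca99 = 0x0c0b
+ 0xaff7 = 0xbc02
One's complement: ~0xbc02
Checksum = 0x43fd


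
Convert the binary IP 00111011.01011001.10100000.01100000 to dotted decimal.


00111011 = 59
01011001 = 89
10100000 = 160
01100000 = 96
IP: 59.89.160.96


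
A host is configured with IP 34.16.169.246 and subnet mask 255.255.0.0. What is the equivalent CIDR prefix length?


Binary: 11111111.11111111.00000000.00000000
Count leading 1s
Prefix: /16


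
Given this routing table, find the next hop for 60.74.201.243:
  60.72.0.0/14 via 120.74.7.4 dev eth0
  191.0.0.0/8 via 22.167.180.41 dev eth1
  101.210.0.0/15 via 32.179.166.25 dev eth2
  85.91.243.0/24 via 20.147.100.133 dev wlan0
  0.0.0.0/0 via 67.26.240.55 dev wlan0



Longest prefix match for 60.74.201.243:
  /14 60.72.0.0: MATCH
  /8 191.0.0.0: no
  /15 101.210.0.0: no
  /24 85.91.243.0: no
  /0 0.0.0.0: MATCH
Selected: next-hop 120.74.7.4 via eth0 (matched /14)


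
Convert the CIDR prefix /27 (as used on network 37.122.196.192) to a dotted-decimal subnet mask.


/27 means 27 network bits, 5 host bits
Binary: 11111111111111111111111111100000
Mask: 255.255.255.224


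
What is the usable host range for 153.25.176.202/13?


Network: 153.24.0.0
Broadcast: 153.31.255.255
First usable = network + 1
Last usable = broadcast - 1
Range: 153.24.0.1 to 153.31.255.254


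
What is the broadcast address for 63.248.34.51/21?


Network: 63.248.32.0/21
Host bits = 11
Set all host bits to 1:
Broadcast: 63.248.39.255


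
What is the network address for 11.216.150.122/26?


IP:   00001011.11011000.10010110.01111010
Mask: 11111111.11111111.11111111.11000000
AND operation:
Net:  00001011.11011000.10010110.01000000
Network: 11.216.150.64/26


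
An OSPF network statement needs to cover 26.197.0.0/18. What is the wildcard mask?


Subnet mask: 255.255.192.0
Wildcard = 255.255.255.255 - subnet mask
255 - 255 = 0
255 - 255 = 0
255 - 192 = 63
255 - 0 = 255
Wildcard: 0.0.63.255


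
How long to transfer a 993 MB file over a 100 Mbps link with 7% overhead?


Effective throughput = 100 * (1 - 7/100) = 93 Mbps
File size in Mb = 993 * 8 = 7944 Mb
Time = 7944 / 93
Time = 85.4194 seconds


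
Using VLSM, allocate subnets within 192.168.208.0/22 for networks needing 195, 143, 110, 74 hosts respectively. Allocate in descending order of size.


195 hosts -> /24 (254 usable): 192.168.208.0/24
143 hosts -> /24 (254 usable): 192.168.209.0/24
110 hosts -> /25 (126 usable): 192.168.210.0/25
74 hosts -> /25 (126 usable): 192.168.210.128/25
Allocation: 192.168.208.0/24 (195 hosts, 254 usable); 192.168.209.0/24 (143 hosts, 254 usable); 192.168.210.0/25 (110 hosts, 126 usable); 192.168.210.128/25 (74 hosts, 126 usable)


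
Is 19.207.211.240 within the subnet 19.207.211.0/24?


Subnet network: 19.207.211.0
Test IP AND mask: 19.207.211.0
Yes, 19.207.211.240 is in 19.207.211.0/24


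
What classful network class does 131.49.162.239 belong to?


First octet: 131
Binary: 10000011
10xxxxxx -> Class B (128-191)
Class B, default mask 255.255.0.0 (/16)


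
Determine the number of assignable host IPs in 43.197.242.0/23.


Host bits = 32 - 23 = 9
Total addresses = 2^9 = 512
Usable = total - 2 (network and broadcast)
Usable hosts: 510


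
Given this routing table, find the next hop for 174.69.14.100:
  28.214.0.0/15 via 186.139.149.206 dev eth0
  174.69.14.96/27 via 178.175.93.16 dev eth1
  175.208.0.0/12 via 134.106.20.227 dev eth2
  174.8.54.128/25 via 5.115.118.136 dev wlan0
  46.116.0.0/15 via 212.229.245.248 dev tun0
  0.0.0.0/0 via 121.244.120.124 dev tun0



Longest prefix match for 174.69.14.100:
  /15 28.214.0.0: no
  /27 174.69.14.96: MATCH
  /12 175.208.0.0: no
  /25 174.8.54.128: no
  /15 46.116.0.0: no
  /0 0.0.0.0: MATCH
Selected: next-hop 178.175.93.16 via eth1 (matched /27)


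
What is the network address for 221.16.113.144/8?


IP:   11011101.00010000.01110001.10010000
Mask: 11111111.00000000.00000000.00000000
AND operation:
Net:  11011101.00000000.00000000.00000000
Network: 221.0.0.0/8


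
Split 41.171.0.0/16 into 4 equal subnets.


New prefix = 16 + 2 = 18
Each subnet has 16384 addresses
  41.171.0.0/18
  41.171.64.0/18
  41.171.128.0/18
  41.171.192.0/18
Subnets: 41.171.0.0/18, 41.171.64.0/18, 41.171.128.0/18, 41.171.192.0/18


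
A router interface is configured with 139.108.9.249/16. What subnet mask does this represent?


/16 means 16 network bits, 16 host bits
Binary: 11111111111111110000000000000000
Mask: 255.255.0.0


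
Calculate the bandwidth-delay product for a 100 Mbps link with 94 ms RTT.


BDP = bandwidth * RTT
= 100 Mbps * 94 ms
= 100 * 1e6 * 94 / 1000 bits
= 9400000 bits
= 1175000 bytes
= 1147.4609 KB
BDP = 9400000 bits (1175000 bytes)


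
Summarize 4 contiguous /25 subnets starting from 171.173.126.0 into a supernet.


Original prefix: /25
Number of subnets: 4 = 2^2
New prefix = 25 - 2 = 23
Supernet: 171.173.126.0/23


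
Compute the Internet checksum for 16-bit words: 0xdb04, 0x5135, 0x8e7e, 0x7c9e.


Sum all words (with carry folding):
+ 0xdb04 = 0xdb04
+ 0x5135 = 0x2c3a
+ 0x8e7e = 0xbab8
+ 0x7c9e = 0x3757
One's complement: ~0x3757
Checksum = 0xc8a8


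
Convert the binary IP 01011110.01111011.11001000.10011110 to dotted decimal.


01011110 = 94
01111011 = 123
11001000 = 200
10011110 = 158
IP: 94.123.200.158


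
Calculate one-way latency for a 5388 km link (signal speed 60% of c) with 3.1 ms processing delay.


Speed = 0.6 * 3e5 km/s = 180000 km/s
Propagation delay = 5388 / 180000 = 0.0299 s = 29.9333 ms
Processing delay = 3.1 ms
Total one-way latency = 33.0333 ms


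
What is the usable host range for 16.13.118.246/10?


Network: 16.0.0.0
Broadcast: 16.63.255.255
First usable = network + 1
Last usable = broadcast - 1
Range: 16.0.0.1 to 16.63.255.254


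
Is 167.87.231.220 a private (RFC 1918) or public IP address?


RFC 1918 private ranges:
  10.0.0.0/8 (10.0.0.0 - 10.255.255.255)
  172.16.0.0/12 (172.16.0.0 - 172.31.255.255)
  192.168.0.0/16 (192.168.0.0 - 192.168.255.255)
Public (not in any RFC 1918 range)


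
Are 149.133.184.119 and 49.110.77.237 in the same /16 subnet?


Mask: 255.255.0.0
149.133.184.119 AND mask = 149.133.0.0
49.110.77.237 AND mask = 49.110.0.0
No, different subnets (149.133.0.0 vs 49.110.0.0)


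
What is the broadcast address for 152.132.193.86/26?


Network: 152.132.193.64/26
Host bits = 6
Set all host bits to 1:
Broadcast: 152.132.193.127


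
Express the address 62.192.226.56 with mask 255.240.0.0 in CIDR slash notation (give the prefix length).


Binary: 11111111.11110000.00000000.00000000
Count leading 1s
Prefix: /12


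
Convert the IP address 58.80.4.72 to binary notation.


58 = 00111010
80 = 01010000
4 = 00000100
72 = 01001000
Binary: 00111010.01010000.00000100.01001000


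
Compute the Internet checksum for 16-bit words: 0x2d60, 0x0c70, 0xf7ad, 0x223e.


Sum all words (with carry folding):
+ 0x2d60 = 0x2d60
+ 0x0c70 = 0x39d0
+ 0xf7ad = 0x317e
+ 0x223e = 0x53bc
One's complement: ~0x53bc
Checksum = 0xac43


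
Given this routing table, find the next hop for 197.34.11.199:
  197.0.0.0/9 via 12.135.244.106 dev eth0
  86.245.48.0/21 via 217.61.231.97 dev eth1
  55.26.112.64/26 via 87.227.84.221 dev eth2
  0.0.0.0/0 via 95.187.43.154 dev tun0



Longest prefix match for 197.34.11.199:
  /9 197.0.0.0: MATCH
  /21 86.245.48.0: no
  /26 55.26.112.64: no
  /0 0.0.0.0: MATCH
Selected: next-hop 12.135.244.106 via eth0 (matched /9)


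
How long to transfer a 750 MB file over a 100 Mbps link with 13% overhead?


Effective throughput = 100 * (1 - 13/100) = 87 Mbps
File size in Mb = 750 * 8 = 6000 Mb
Time = 6000 / 87
Time = 68.9655 seconds


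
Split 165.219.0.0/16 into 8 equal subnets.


New prefix = 16 + 3 = 19
Each subnet has 8192 addresses
  165.219.0.0/19
  165.219.32.0/19
  165.219.64.0/19
  165.219.96.0/19
  165.219.128.0/19
  165.219.160.0/19
  165.219.192.0/19
  165.219.224.0/19
Subnets: 165.219.0.0/19, 165.219.32.0/19, 165.219.64.0/19, 165.219.96.0/19, 165.219.128.0/19, 165.219.160.0/19, 165.219.192.0/19, 165.219.224.0/19


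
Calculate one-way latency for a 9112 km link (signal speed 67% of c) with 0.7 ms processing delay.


Speed = 0.67 * 3e5 km/s = 201000 km/s
Propagation delay = 9112 / 201000 = 0.0453 s = 45.3333 ms
Processing delay = 0.7 ms
Total one-way latency = 46.0333 ms


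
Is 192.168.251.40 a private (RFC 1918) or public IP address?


RFC 1918 private ranges:
  10.0.0.0/8 (10.0.0.0 - 10.255.255.255)
  172.16.0.0/12 (172.16.0.0 - 172.31.255.255)
  192.168.0.0/16 (192.168.0.0 - 192.168.255.255)
Private (in 192.168.0.0/16)


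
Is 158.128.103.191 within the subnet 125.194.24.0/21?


Subnet network: 125.194.24.0
Test IP AND mask: 158.128.96.0
No, 158.128.103.191 is not in 125.194.24.0/21


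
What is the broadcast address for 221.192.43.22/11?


Network: 221.192.0.0/11
Host bits = 21
Set all host bits to 1:
Broadcast: 221.223.255.255


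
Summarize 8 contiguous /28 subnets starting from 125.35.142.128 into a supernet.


Original prefix: /28
Number of subnets: 8 = 2^3
New prefix = 28 - 3 = 25
Supernet: 125.35.142.128/25


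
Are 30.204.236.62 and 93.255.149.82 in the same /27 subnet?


Mask: 255.255.255.224
30.204.236.62 AND mask = 30.204.236.32
93.255.149.82 AND mask = 93.255.149.64
No, different subnets (30.204.236.32 vs 93.255.149.64)


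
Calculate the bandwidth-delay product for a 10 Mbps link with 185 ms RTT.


BDP = bandwidth * RTT
= 10 Mbps * 185 ms
= 10 * 1e6 * 185 / 1000 bits
= 1850000 bits
= 231250 bytes
= 225.8301 KB
BDP = 1850000 bits (231250 bytes)


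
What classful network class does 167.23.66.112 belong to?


First octet: 167
Binary: 10100111
10xxxxxx -> Class B (128-191)
Class B, default mask 255.255.0.0 (/16)


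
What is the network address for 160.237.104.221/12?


IP:   10100000.11101101.01101000.11011101
Mask: 11111111.11110000.00000000.00000000
AND operation:
Net:  10100000.11100000.00000000.00000000
Network: 160.224.0.0/12


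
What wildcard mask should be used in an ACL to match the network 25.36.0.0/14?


Subnet mask: 255.252.0.0
Wildcard = 255.255.255.255 - subnet mask
255 - 255 = 0
255 - 252 = 3
255 - 0 = 255
255 - 0 = 255
Wildcard: 0.3.255.255


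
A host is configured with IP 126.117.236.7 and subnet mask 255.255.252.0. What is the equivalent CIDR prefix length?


Binary: 11111111.11111111.11111100.00000000
Count leading 1s
Prefix: /22


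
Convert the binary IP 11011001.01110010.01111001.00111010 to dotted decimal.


11011001 = 217
01110010 = 114
01111001 = 121
00111010 = 58
IP: 217.114.121.58


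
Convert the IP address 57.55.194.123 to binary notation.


57 = 00111001
55 = 00110111
194 = 11000010
123 = 01111011
Binary: 00111001.00110111.11000010.01111011


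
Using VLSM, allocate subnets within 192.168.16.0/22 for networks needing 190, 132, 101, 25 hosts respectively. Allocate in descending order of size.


190 hosts -> /24 (254 usable): 192.168.16.0/24
132 hosts -> /24 (254 usable): 192.168.17.0/24
101 hosts -> /25 (126 usable): 192.168.18.0/25
25 hosts -> /27 (30 usable): 192.168.18.128/27
Allocation: 192.168.16.0/24 (190 hosts, 254 usable); 192.168.17.0/24 (132 hosts, 254 usable); 192.168.18.0/25 (101 hosts, 126 usable); 192.168.18.128/27 (25 hosts, 30 usable)


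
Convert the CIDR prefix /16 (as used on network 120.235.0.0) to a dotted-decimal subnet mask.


/16 means 16 network bits, 16 host bits
Binary: 11111111111111110000000000000000
Mask: 255.255.0.0


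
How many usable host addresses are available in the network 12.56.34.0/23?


Host bits = 32 - 23 = 9
Total addresses = 2^9 = 512
Usable = total - 2 (network and broadcast)
Usable hosts: 510


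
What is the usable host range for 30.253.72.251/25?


Network: 30.253.72.128
Broadcast: 30.253.72.255
First usable = network + 1
Last usable = broadcast - 1
Range: 30.253.72.129 to 30.253.72.254


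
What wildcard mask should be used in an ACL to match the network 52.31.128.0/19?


Subnet mask: 255.255.224.0
Wildcard = 255.255.255.255 - subnet mask
255 - 255 = 0
255 - 255 = 0
255 - 224 = 31
255 - 0 = 255
Wildcard: 0.0.31.255


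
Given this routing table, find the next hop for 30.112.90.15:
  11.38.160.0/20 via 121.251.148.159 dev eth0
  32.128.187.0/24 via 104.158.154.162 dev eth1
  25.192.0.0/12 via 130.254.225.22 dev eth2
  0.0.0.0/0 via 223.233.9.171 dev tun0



Longest prefix match for 30.112.90.15:
  /20 11.38.160.0: no
  /24 32.128.187.0: no
  /12 25.192.0.0: no
  /0 0.0.0.0: MATCH
Selected: next-hop 223.233.9.171 via tun0 (matched /0)


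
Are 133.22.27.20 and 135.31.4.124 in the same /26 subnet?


Mask: 255.255.255.192
133.22.27.20 AND mask = 133.22.27.0
135.31.4.124 AND mask = 135.31.4.64
No, different subnets (133.22.27.0 vs 135.31.4.64)


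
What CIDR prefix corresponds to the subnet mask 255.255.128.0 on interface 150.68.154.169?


Binary: 11111111.11111111.10000000.00000000
Count leading 1s
Prefix: /17


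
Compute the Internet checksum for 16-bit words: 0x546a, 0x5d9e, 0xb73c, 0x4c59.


Sum all words (with carry folding):
+ 0x546a = 0x546a
+ 0x5d9e = 0xb208
+ 0xb73c = 0x6945
+ 0x4c59 = 0xb59e
One's complement: ~0xb59e
Checksum = 0x4a61


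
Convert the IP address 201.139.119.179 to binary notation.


201 = 11001001
139 = 10001011
119 = 01110111
179 = 10110011
Binary: 11001001.10001011.01110111.10110011


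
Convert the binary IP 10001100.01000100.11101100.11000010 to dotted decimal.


10001100 = 140
01000100 = 68
11101100 = 236
11000010 = 194
IP: 140.68.236.194


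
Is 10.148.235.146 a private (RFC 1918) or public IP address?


RFC 1918 private ranges:
  10.0.0.0/8 (10.0.0.0 - 10.255.255.255)
  172.16.0.0/12 (172.16.0.0 - 172.31.255.255)
  192.168.0.0/16 (192.168.0.0 - 192.168.255.255)
Private (in 10.0.0.0/8)


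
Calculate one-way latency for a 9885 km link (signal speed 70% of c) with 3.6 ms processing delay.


Speed = 0.7 * 3e5 km/s = 210000 km/s
Propagation delay = 9885 / 210000 = 0.0471 s = 47.0714 ms
Processing delay = 3.6 ms
Total one-way latency = 50.6714 ms


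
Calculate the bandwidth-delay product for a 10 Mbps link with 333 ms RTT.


BDP = bandwidth * RTT
= 10 Mbps * 333 ms
= 10 * 1e6 * 333 / 1000 bits
= 3330000 bits
= 416250 bytes
= 406.4941 KB
BDP = 3330000 bits (416250 bytes)


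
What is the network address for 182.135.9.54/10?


IP:   10110110.10000111.00001001.00110110
Mask: 11111111.11000000.00000000.00000000
AND operation:
Net:  10110110.10000000.00000000.00000000
Network: 182.128.0.0/10


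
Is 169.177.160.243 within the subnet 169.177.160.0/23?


Subnet network: 169.177.160.0
Test IP AND mask: 169.177.160.0
Yes, 169.177.160.243 is in 169.177.160.0/23


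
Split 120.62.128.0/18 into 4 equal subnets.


New prefix = 18 + 2 = 20
Each subnet has 4096 addresses
  120.62.128.0/20
  120.62.144.0/20
  120.62.160.0/20
  120.62.176.0/20
Subnets: 120.62.128.0/20, 120.62.144.0/20, 120.62.160.0/20, 120.62.176.0/20


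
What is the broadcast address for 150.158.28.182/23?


Network: 150.158.28.0/23
Host bits = 9
Set all host bits to 1:
Broadcast: 150.158.29.255


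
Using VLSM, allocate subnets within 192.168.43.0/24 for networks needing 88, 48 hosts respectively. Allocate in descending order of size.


88 hosts -> /25 (126 usable): 192.168.43.0/25
48 hosts -> /26 (62 usable): 192.168.43.128/26
Allocation: 192.168.43.0/25 (88 hosts, 126 usable); 192.168.43.128/26 (48 hosts, 62 usable)


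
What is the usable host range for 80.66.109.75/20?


Network: 80.66.96.0
Broadcast: 80.66.111.255
First usable = network + 1
Last usable = broadcast - 1
Range: 80.66.96.1 to 80.66.111.254


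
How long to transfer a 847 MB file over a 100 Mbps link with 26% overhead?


Effective throughput = 100 * (1 - 26/100) = 74 Mbps
File size in Mb = 847 * 8 = 6776 Mb
Time = 6776 / 74
Time = 91.5676 seconds


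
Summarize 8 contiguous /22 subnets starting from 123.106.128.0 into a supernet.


Original prefix: /22
Number of subnets: 8 = 2^3
New prefix = 22 - 3 = 19
Supernet: 123.106.128.0/19


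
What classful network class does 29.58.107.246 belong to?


First octet: 29
Binary: 00011101
0xxxxxxx -> Class A (1-126)
Class A, default mask 255.0.0.0 (/8)


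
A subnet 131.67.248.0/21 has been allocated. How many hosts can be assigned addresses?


Host bits = 32 - 21 = 11
Total addresses = 2^11 = 2048
Usable = total - 2 (network and broadcast)
Usable hosts: 2046


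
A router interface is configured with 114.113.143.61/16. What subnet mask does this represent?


/16 means 16 network bits, 16 host bits
Binary: 11111111111111110000000000000000
Mask: 255.255.0.0


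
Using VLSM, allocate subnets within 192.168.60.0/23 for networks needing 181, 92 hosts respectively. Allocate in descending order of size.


181 hosts -> /24 (254 usable): 192.168.60.0/24
92 hosts -> /25 (126 usable): 192.168.61.0/25
Allocation: 192.168.60.0/24 (181 hosts, 254 usable); 192.168.61.0/25 (92 hosts, 126 usable)


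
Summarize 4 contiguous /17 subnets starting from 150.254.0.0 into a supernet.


Original prefix: /17
Number of subnets: 4 = 2^2
New prefix = 17 - 2 = 15
Supernet: 150.254.0.0/15
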